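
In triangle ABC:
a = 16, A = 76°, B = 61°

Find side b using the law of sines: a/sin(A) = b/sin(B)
a/sin(A) = b/sin(B)  ⇒  b = a·sin(B)/sin(A) = 16·sin(61°)/sin(76°)
sin(61°) ≈ 0.87462, sin(76°) ≈ 0.970296
b ≈ 16·0.87462/0.970296 ≈ 13.9939/0.970296 ≈ 14.4223

b = 14.42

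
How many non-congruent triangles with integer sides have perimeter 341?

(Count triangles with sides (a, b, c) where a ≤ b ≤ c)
Let a ≤ b ≤ c with a + b + c = 341. The only binding inequality is a + b > c, i.e. 341 − c > c, so c < 341/2; and c ≥ 341/3 since c is the largest side.
So 114 ≤ c ≤ 170. For each c, b runs from ⌈(341 − c)/2⌉ up to c (then a = 341 − b − c satisfies 1 ≤ a ≤ b automatically), giving c − ⌈(341 − c)/2⌉ + 1 choices.
Summing over c: 1 + 3 + 4 + 6 + … + 84 + 85  (57 terms, c = 114, …, 170) = 2465
Check (closed form: nearest integer to p²/48 for even p, (p+3)²/48 for odd p): (341+3)²/48 = 344²/48 = 118336/48 ≈ 2465.33 → 2465

2465 triangles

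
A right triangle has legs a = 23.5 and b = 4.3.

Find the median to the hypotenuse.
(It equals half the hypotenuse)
Hypotenuse c = √(a² + b²) = √(552.25 + 18.49) = √570.74 ≈ 23.8902
Median to hypotenuse = c/2 ≈ 23.8902/2 ≈ 11.9451

Median = 11.95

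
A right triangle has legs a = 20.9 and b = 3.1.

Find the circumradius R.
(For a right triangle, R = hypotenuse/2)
Hypotenuse c = √(a² + b²) = √(436.81 + 9.61) = √446.42 ≈ 21.1287
R = c/2 ≈ 21.1287/2 ≈ 10.5643

R = 10.56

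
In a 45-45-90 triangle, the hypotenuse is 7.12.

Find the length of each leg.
In a 45-45-90 triangle hypotenuse = leg·√2, so leg = hypotenuse/√2.
Leg = 7.12/√2 ≈ 7.12/1.41421 ≈ 5.0346

Each leg = 5.035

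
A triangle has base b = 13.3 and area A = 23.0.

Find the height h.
A = ½·b·h  ⇒  h = 2A/b = 2·23.0/13.3 = 46/13.3 ≈ 3.45865

h = 3.459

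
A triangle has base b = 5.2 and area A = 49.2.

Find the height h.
A = ½·b·h  ⇒  h = 2A/b = 2·49.2/5.2 = 98.4/5.2 ≈ 18.9231

h = 18.92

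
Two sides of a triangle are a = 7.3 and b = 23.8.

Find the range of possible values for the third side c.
Triangle inequality: |a − b| < c < a + b
|a − b| = |7.3 − 23.8| = 16.5
a + b = 7.3 + 23.8 = 31.1

16.5 < c < 31.1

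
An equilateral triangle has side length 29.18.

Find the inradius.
r = Area/s with s the semi-perimeter.
Area = (√3/4)·29.18² = (√3/4)·851.4724 ≈ 0.433013·851.4724 ≈ 368.698
s = 3·29.18/2 = 43.77
r ≈ 368.698/43.77 ≈ 8.42354
(Equivalently r = side/(2√3) = 29.18/3.4641 ≈ 8.42354.)

r = 8.424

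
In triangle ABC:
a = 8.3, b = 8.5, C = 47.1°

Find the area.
Two sides and the included angle (SAS): A = ½·a·b·sin(C) = ½·8.3·8.5·sin(47.1°)
sin(47.1°) ≈ 0.732543
A ≈ ½·70.55·0.732543 = 35.275·0.732543 ≈ 25.8405

Area = 25.84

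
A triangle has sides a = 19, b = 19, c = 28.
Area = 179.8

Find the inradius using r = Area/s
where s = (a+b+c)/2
s = (19 + 19 + 28)/2 = 66/2 = 33
r = Area/s = 179.8/33 ≈ 5.44848

r = 5.448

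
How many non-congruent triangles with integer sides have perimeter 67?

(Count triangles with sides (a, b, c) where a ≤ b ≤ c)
Let a ≤ b ≤ c with a + b + c = 67. The only binding inequality is a + b > c, i.e. 67 − c > c, so c < 67/2; and c ≥ 67/3 since c is the largest side.
So 23 ≤ c ≤ 33. For each c, b runs from ⌈(67 − c)/2⌉ up to c (then a = 67 − b − c satisfies 1 ≤ a ≤ b automatically), giving c − ⌈(67 − c)/2⌉ + 1 choices.
Summing over c: 2 + 3 + 5 + 6 + 8 + 9 + 11 + 12 + 14 + 15 + 17 = 102
Check (closed form: nearest integer to p²/48 for even p, (p+3)²/48 for odd p): (67+3)²/48 = 70²/48 = 4900/48 ≈ 102.08 → 102

102 triangles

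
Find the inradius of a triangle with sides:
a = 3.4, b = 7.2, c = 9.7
r = Area/s where s is the semi-perimeter.
s = (3.4 + 7.2 + 9.7)/2 = 20.3/2 = 10.15
Area = √(s(s−a)(s−b)(s−c)) = √(10.15·6.75·2.95·0.45) ≈ √90.9503 ≈ 9.53679
r ≈ 9.53679/10.15 ≈ 0.939585

r = 0.9396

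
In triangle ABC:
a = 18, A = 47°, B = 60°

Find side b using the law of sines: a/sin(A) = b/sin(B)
a/sin(A) = b/sin(B)  ⇒  b = a·sin(B)/sin(A) = 18·sin(60°)/sin(47°)
sin(60°) ≈ 0.866025, sin(47°) ≈ 0.731354
b ≈ 18·0.866025/0.731354 ≈ 15.5885/0.731354 ≈ 21.3145

b = 21.31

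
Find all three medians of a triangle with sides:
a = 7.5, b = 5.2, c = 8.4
Median formula: m_a = ½√(2b² + 2c² − a²) (and cyclically). a² = 56.25, b² = 27.04, c² = 70.56.
m_a = ½√(2·27.04 + 2·70.56 − 56.25) = ½√138.95 ≈ ½·11.7877 ≈ 5.89385
m_b = ½√(2·56.25 + 2·70.56 − 27.04) = ½√226.58 ≈ ½·15.0526 ≈ 7.52629
m_c = ½√(2·56.25 + 2·27.04 − 70.56) = ½√96.02 ≈ ½·9.79898 ≈ 4.89949

m_a = 5.894, m_b = 7.526, m_c = 4.899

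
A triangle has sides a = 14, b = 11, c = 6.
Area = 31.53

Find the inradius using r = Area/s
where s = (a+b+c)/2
s = (14 + 11 + 6)/2 = 31/2 = 15.5
r = Area/s = 31.53/15.5 ≈ 2.03419

r = 2.034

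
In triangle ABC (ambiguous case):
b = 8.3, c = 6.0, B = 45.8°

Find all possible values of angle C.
b/sin(B) = c/sin(C)  ⇒  sin(C) = c·sin(B)/b = 6.0·sin(45.8°)/8.3
sin(45.8°) ≈ 0.716911
sin(C) ≈ 6.0·0.716911/8.3 ≈ 4.30146/8.3 ≈ 0.518249
Candidate 1: C₁ = arcsin(0.518249) ≈ 31.2148°  →  A = 180° − 45.8° − 31.2148° ≈ 102.985° > 0, valid
Candidate 2: C₂ = 180° − C₁ ≈ 148.785°  →  A = 180° − 45.8° − 148.785° ≈ -14.5852° ≤ 0, not a valid triangle

C = 31.21° (one solution)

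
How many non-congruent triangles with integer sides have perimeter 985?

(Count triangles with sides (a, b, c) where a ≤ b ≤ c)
Let a ≤ b ≤ c with a + b + c = 985. The only binding inequality is a + b > c, i.e. 985 − c > c, so c < 985/2; and c ≥ 985/3 since c is the largest side.
So 329 ≤ c ≤ 492. For each c, b runs from ⌈(985 − c)/2⌉ up to c (then a = 985 − b − c satisfies 1 ≤ a ≤ b automatically), giving c − ⌈(985 − c)/2⌉ + 1 choices.
Summing over c: 2 + 3 + 5 + 6 + … + 245 + 246  (164 terms, c = 329, …, 492) = 20336
Check (closed form: nearest integer to p²/48 for even p, (p+3)²/48 for odd p): (985+3)²/48 = 988²/48 = 976144/48 ≈ 20336.33 → 20336

20336 triangles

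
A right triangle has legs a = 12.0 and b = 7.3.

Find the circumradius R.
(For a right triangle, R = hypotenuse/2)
Hypotenuse c = √(a² + b²) = √(144 + 53.29) = √197.29 ≈ 14.046
R = c/2 ≈ 14.046/2 ≈ 7.023

R = 7.023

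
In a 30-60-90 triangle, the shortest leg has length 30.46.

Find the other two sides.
In a 30-60-90 triangle the sides are in ratio 1 : √3 : 2 (short leg : long leg : hypotenuse).
Long leg = 30.46·√3 ≈ 30.46·1.73205 ≈ 52.7583
Hypotenuse = 2·30.46 = 60.92

Long leg = 30.46√3 = 52.76, Hypotenuse = 60.92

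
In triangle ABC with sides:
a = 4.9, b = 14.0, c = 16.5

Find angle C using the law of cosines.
c² = a² + b² − 2ab·cos(C)  ⇒  cos(C) = (a² + b² − c²)/(2ab)
cos(C) = (4.9² + 14.0² − 16.5²)/(2·4.9·14.0) = (24.01 + 196 − 272.25)/137.2 = -52.24/137.2 ≈ -0.380758
C = arccos(-0.380758) ≈ 112.381°

C = 112.4°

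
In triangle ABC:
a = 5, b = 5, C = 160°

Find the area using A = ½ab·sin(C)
A = ½·a·b·sin(C) = ½·5·5·sin(160°)
sin(160°) ≈ 0.34202
A ≈ ½·25·0.34202 = 12.5·0.34202 ≈ 4.27525

Area = 4.275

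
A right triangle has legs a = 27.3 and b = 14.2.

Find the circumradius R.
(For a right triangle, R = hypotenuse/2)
Hypotenuse c = √(a² + b²) = √(745.29 + 201.64) = √946.93 ≈ 30.7722
R = c/2 ≈ 30.7722/2 ≈ 15.3861

R = 15.39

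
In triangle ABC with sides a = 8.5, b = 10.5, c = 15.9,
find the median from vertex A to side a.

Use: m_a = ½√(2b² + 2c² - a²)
m_a = ½√(2·10.5² + 2·15.9² − 8.5²) = ½√(2·110.25 + 2·252.81 − 72.25) = ½√(220.5 + 505.62 − 72.25) = ½√653.87
√653.87 ≈ 25.5709, so m_a ≈ 12.7854

m_a = 12.79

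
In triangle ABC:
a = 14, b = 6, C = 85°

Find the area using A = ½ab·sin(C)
A = ½·a·b·sin(C) = ½·14·6·sin(85°)
sin(85°) ≈ 0.996195
A ≈ ½·84·0.996195 = 42·0.996195 ≈ 41.8402

Area = 41.84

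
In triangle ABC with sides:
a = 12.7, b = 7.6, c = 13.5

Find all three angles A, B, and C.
Law of cosines for each angle (a² = 161.29, b² = 57.76, c² = 182.25):
cos(A) = (b² + c² − a²)/(2bc) = (57.76 + 182.25 − 161.29)/(2·7.6·13.5) = 78.72/205.2 ≈ 0.383626  ⇒  A ≈ 67.4415°
cos(B) = (a² + c² − b²)/(2ac) = (161.29 + 182.25 − 57.76)/(2·12.7·13.5) = 285.78/342.9 ≈ 0.833421  ⇒  B ≈ 33.5482°
cos(C) = (a² + b² − c²)/(2ab) = (161.29 + 57.76 − 182.25)/(2·12.7·7.6) = 36.8/193.04 ≈ 0.190634  ⇒  C ≈ 79.0102°
Check: A + B + C ≈ 180°

A = 67.44°, B = 33.55°, C = 79.01°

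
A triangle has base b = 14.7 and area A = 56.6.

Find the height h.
A = ½·b·h  ⇒  h = 2A/b = 2·56.6/14.7 = 113.2/14.7 ≈ 7.70068

h = 7.701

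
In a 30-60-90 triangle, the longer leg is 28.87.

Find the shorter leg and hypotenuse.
In a 30-60-90 triangle the sides are in ratio 1 : √3 : 2, so short leg = long leg/√3 and hypotenuse = 2·(short leg).
Short leg = 28.87/√3 ≈ 28.87/1.73205 ≈ 16.6681
Hypotenuse = 2·16.6681 ≈ 33.3362

Short leg = 16.67, Hypotenuse = 33.34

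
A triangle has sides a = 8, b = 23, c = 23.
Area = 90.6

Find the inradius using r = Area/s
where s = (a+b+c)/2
s = (8 + 23 + 23)/2 = 54/2 = 27
r = Area/s = 90.6/27 ≈ 3.35556

r = 3.356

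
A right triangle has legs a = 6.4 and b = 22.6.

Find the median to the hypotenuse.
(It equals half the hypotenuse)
Hypotenuse c = √(a² + b²) = √(40.96 + 510.76) = √551.72 ≈ 23.4887
Median to hypotenuse = c/2 ≈ 23.4887/2 ≈ 11.7444

Median = 11.74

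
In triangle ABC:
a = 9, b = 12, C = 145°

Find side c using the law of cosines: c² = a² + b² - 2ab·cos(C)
c² = 9² + 12² − 2·9·12·cos(145°)
cos(145°) ≈ -0.819152
c² ≈ 81 + 144 − 216·(-0.819152) ≈ 225 + 176.937 ≈ 401.937
c ≈ √401.937 ≈ 20.0484

c = 20.05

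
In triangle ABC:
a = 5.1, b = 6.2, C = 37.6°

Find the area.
Two sides and the included angle (SAS): A = ½·a·b·sin(C) = ½·5.1·6.2·sin(37.6°)
sin(37.6°) ≈ 0.610145
A ≈ ½·31.62·0.610145 = 15.81·0.610145 ≈ 9.6464

Area = 9.646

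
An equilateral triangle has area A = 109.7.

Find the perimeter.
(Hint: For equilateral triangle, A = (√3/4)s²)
A = (√3/4)s²  ⇒  s² = 4A/√3 = 4·109.7/√3 = 438.8/1.73205 ≈ 253.341
s ≈ √253.341 ≈ 15.9167
Perimeter = 3s ≈ 3·15.9167 ≈ 47.7501

Perimeter = 47.75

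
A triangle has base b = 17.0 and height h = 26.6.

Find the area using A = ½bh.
A = ½·b·h = ½·17.0·26.6 = ½·452.2 = 226.1

Area = 226.1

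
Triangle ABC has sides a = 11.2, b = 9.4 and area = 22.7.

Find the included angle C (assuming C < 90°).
Area = ½·a·b·sin(C)  ⇒  sin(C) = 2·Area/(a·b) = 2·22.7/(11.2·9.4) = 45.4/105.28 ≈ 0.431231
C = arcsin(0.431231) ≈ 25.5457° (taking the acute solution since C < 90°)

C = 25.55°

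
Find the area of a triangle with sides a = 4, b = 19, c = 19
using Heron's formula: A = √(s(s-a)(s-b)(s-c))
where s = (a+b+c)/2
s = (4 + 19 + 19)/2 = 42/2 = 21
s − a = 17, s − b = 2, s − c = 2
s(s−a)(s−b)(s−c) = 21·17·2·2 = 1428
Area = √1428 ≈ 37.7889

s = 21.0, Area = 37.79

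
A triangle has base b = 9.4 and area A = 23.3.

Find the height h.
A = ½·b·h  ⇒  h = 2A/b = 2·23.3/9.4 = 46.6/9.4 ≈ 4.95745

h = 4.957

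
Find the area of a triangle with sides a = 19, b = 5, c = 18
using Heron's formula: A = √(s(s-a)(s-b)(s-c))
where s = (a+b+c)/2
s = (19 + 5 + 18)/2 = 42/2 = 21
s − a = 2, s − b = 16, s − c = 3
s(s−a)(s−b)(s−c) = 21·2·16·3 = 2016
Area = √2016 ≈ 44.8999

s = 21.0, Area = 44.9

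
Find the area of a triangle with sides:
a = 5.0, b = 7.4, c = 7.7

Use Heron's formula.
s = (5.0 + 7.4 + 7.7)/2 = 20.1/2 = 10.05
s − a = 5.05, s − b = 2.65, s − c = 2.35
s(s−a)(s−b)(s−c) = 10.05·5.05·2.65·2.35 ≈ 316.061
Area = √316.061 ≈ 17.7781

Area = 17.78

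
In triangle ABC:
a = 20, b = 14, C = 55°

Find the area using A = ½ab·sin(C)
A = ½·a·b·sin(C) = ½·20·14·sin(55°)
sin(55°) ≈ 0.819152
A ≈ ½·280·0.819152 = 140·0.819152 ≈ 114.681

Area = 114.7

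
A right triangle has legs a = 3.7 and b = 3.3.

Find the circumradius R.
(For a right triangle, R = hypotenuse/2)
Hypotenuse c = √(a² + b²) = √(13.69 + 10.89) = √24.58 ≈ 4.95782
R = c/2 ≈ 4.95782/2 ≈ 2.47891

R = 2.479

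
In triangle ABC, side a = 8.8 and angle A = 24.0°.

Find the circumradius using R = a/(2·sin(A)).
R = a/(2·sin(A)) = 8.8/(2·sin(24.0°))
sin(24.0°) ≈ 0.406737
R ≈ 8.8/(2·0.406737) = 8.8/0.813473 ≈ 10.8178

R = 10.82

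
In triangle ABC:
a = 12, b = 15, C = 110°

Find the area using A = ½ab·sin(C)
A = ½·a·b·sin(C) = ½·12·15·sin(110°)
sin(110°) ≈ 0.939693
A ≈ ½·180·0.939693 = 90·0.939693 ≈ 84.5723

Area = 84.57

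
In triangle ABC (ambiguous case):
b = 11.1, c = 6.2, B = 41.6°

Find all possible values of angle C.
b/sin(B) = c/sin(C)  ⇒  sin(C) = c·sin(B)/b = 6.2·sin(41.6°)/11.1
sin(41.6°) ≈ 0.663926
sin(C) ≈ 6.2·0.663926/11.1 ≈ 4.11634/11.1 ≈ 0.370842
Candidate 1: C₁ = arcsin(0.370842) ≈ 21.7675°  →  A = 180° − 41.6° − 21.7675° ≈ 116.632° > 0, valid
Candidate 2: C₂ = 180° − C₁ ≈ 158.232°  →  A = 180° − 41.6° − 158.232° ≈ -19.8325° ≤ 0, not a valid triangle

C = 21.77° (one solution)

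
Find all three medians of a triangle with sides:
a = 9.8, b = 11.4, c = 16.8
Median formula: m_a = ½√(2b² + 2c² − a²) (and cyclically). a² = 96.04, b² = 129.96, c² = 282.24.
m_a = ½√(2·129.96 + 2·282.24 − 96.04) = ½√728.36 ≈ ½·26.9881 ≈ 13.4941
m_b = ½√(2·96.04 + 2·282.24 − 129.96) = ½√626.6 ≈ ½·25.032 ≈ 12.516
m_c = ½√(2·96.04 + 2·129.96 − 282.24) = ½√169.76 ≈ ½·13.0292 ≈ 6.5146

m_a = 13.49, m_b = 12.52, m_c = 6.515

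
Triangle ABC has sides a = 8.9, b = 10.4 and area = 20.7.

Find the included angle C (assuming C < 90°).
Area = ½·a·b·sin(C)  ⇒  sin(C) = 2·Area/(a·b) = 2·20.7/(8.9·10.4) = 41.4/92.56 ≈ 0.447277
C = arcsin(0.447277) ≈ 26.5691° (taking the acute solution since C < 90°)

C = 26.57°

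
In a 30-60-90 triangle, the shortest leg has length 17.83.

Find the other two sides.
In a 30-60-90 triangle the sides are in ratio 1 : √3 : 2 (short leg : long leg : hypotenuse).
Long leg = 17.83·√3 ≈ 17.83·1.73205 ≈ 30.8825
Hypotenuse = 2·17.83 = 35.66

Long leg = 17.83√3 = 30.88, Hypotenuse = 35.66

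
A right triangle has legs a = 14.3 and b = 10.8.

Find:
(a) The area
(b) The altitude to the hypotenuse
(a) The legs are perpendicular, so Area = ½·a·b = ½·14.3·10.8 = ½·154.44 = 77.22
(b) Hypotenuse c = √(a² + b²) = √(204.49 + 116.64) = √321.13 ≈ 17.9201
    Area = ½·c·h_c  ⇒  h_c = 2·Area/c = 154.44/17.9201 ≈ 8.61826

Area = 77.22, h_c = 8.618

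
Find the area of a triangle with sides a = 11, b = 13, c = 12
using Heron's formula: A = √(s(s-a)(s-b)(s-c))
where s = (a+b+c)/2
s = (11 + 13 + 12)/2 = 36/2 = 18
s − a = 7, s − b = 5, s − c = 6
s(s−a)(s−b)(s−c) = 18·7·5·6 = 3780
Area = √3780 ≈ 61.4817

s = 18.0, Area = 61.48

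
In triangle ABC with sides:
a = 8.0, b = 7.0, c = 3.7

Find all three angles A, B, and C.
Law of cosines for each angle (a² = 64, b² = 49, c² = 13.69):
cos(A) = (b² + c² − a²)/(2bc) = (49 + 13.69 − 64)/(2·7.0·3.7) = -1.31/51.8 ≈ -0.0252896  ⇒  A ≈ 91.4491°
cos(B) = (a² + c² − b²)/(2ac) = (64 + 13.69 − 49)/(2·8.0·3.7) = 28.69/59.2 ≈ 0.484628  ⇒  B ≈ 61.0119°
cos(C) = (a² + b² − c²)/(2ab) = (64 + 49 − 13.69)/(2·8.0·7.0) = 99.31/112 ≈ 0.886696  ⇒  C ≈ 27.539°
Check: A + B + C ≈ 180°

A = 91.45°, B = 61.01°, C = 27.54°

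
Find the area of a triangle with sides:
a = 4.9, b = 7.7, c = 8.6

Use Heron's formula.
s = (4.9 + 7.7 + 8.6)/2 = 21.2/2 = 10.6
s − a = 5.7, s − b = 2.9, s − c = 2
s(s−a)(s−b)(s−c) = 10.6·5.7·2.9·2 ≈ 350.436
Area = √350.436 ≈ 18.7199

Area = 18.72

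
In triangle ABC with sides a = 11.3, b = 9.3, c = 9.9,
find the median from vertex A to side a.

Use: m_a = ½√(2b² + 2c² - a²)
m_a = ½√(2·9.3² + 2·9.9² − 11.3²) = ½√(2·86.49 + 2·98.01 − 127.69) = ½√(172.98 + 196.02 − 127.69) = ½√241.31
√241.31 ≈ 15.5342, so m_a ≈ 7.76708

m_a = 7.767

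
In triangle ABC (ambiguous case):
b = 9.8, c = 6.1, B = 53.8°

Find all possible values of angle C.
b/sin(B) = c/sin(C)  ⇒  sin(C) = c·sin(B)/b = 6.1·sin(53.8°)/9.8
sin(53.8°) ≈ 0.80696
sin(C) ≈ 6.1·0.80696/9.8 ≈ 4.92246/9.8 ≈ 0.502292
Candidate 1: C₁ = arcsin(0.502292) ≈ 30.1517°  →  A = 180° − 53.8° − 30.1517° ≈ 96.0483° > 0, valid
Candidate 2: C₂ = 180° − C₁ ≈ 149.848°  →  A = 180° − 53.8° − 149.848° ≈ -23.6483° ≤ 0, not a valid triangle

C = 30.15° (one solution)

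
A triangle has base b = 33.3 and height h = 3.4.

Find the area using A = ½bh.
A = ½·b·h = ½·33.3·3.4 = ½·113.22 = 56.61

Area = 56.61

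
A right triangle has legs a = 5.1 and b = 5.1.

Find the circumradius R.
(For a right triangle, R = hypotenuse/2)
Hypotenuse c = √(a² + b²) = √(26.01 + 26.01) = √52.02 ≈ 7.21249
R = c/2 ≈ 7.21249/2 ≈ 3.60624

R = 3.606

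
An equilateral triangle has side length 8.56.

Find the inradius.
r = Area/s with s the semi-perimeter.
Area = (√3/4)·8.56² = (√3/4)·73.2736 ≈ 0.433013·73.2736 ≈ 31.7284
s = 3·8.56/2 = 12.84
r ≈ 31.7284/12.84 ≈ 2.47106
(Equivalently r = side/(2√3) = 8.56/3.4641 ≈ 2.47106.)

r = 2.471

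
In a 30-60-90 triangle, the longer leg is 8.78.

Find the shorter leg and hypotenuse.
In a 30-60-90 triangle the sides are in ratio 1 : √3 : 2, so short leg = long leg/√3 and hypotenuse = 2·(short leg).
Short leg = 8.78/√3 ≈ 8.78/1.73205 ≈ 5.06914
Hypotenuse = 2·5.06914 ≈ 10.1383

Short leg = 5.069, Hypotenuse = 10.14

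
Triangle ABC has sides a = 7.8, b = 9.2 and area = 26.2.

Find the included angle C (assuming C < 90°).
Area = ½·a·b·sin(C)  ⇒  sin(C) = 2·Area/(a·b) = 2·26.2/(7.8·9.2) = 52.4/71.76 ≈ 0.730212
C = arcsin(0.730212) ≈ 46.9042° (taking the acute solution since C < 90°)

C = 46.9°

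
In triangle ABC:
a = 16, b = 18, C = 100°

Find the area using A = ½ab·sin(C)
A = ½·a·b·sin(C) = ½·16·18·sin(100°)
sin(100°) ≈ 0.984808
A ≈ ½·288·0.984808 = 144·0.984808 ≈ 141.812

Area = 141.8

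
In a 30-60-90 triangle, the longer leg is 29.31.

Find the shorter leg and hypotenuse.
In a 30-60-90 triangle the sides are in ratio 1 : √3 : 2, so short leg = long leg/√3 and hypotenuse = 2·(short leg).
Short leg = 29.31/√3 ≈ 29.31/1.73205 ≈ 16.9221
Hypotenuse = 2·16.9221 ≈ 33.8443

Short leg = 16.92, Hypotenuse = 33.84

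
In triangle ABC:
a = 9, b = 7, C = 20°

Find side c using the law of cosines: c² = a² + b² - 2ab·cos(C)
c² = 9² + 7² − 2·9·7·cos(20°)
cos(20°) ≈ 0.939693
c² ≈ 81 + 49 − 126·(0.939693) ≈ 130 − 118.401 ≈ 11.5987
c ≈ √11.5987 ≈ 3.40569

c = 3.406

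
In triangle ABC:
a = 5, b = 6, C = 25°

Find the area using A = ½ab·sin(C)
A = ½·a·b·sin(C) = ½·5·6·sin(25°)
sin(25°) ≈ 0.422618
A ≈ ½·30·0.422618 = 15·0.422618 ≈ 6.33927

Area = 6.339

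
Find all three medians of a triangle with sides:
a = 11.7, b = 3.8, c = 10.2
Median formula: m_a = ½√(2b² + 2c² − a²) (and cyclically). a² = 136.89, b² = 14.44, c² = 104.04.
m_a = ½√(2·14.44 + 2·104.04 − 136.89) = ½√100.07 ≈ ½·10.0035 ≈ 5.00175
m_b = ½√(2·136.89 + 2·104.04 − 14.44) = ½√467.42 ≈ ½·21.6199 ≈ 10.8099
m_c = ½√(2·136.89 + 2·14.44 − 104.04) = ½√198.62 ≈ ½·14.0933 ≈ 7.04663

m_a = 5.002, m_b = 10.81, m_c = 7.047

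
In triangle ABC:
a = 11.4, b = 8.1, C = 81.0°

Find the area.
Two sides and the included angle (SAS): A = ½·a·b·sin(C) = ½·11.4·8.1·sin(81.0°)
sin(81.0°) ≈ 0.987688
A ≈ ½·92.34·0.987688 = 46.17·0.987688 ≈ 45.6016

Area = 45.6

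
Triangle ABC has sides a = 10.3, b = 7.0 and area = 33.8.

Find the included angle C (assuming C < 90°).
Area = ½·a·b·sin(C)  ⇒  sin(C) = 2·Area/(a·b) = 2·33.8/(10.3·7.0) = 67.6/72.1 ≈ 0.937587
C = arcsin(0.937587) ≈ 69.6501° (taking the acute solution since C < 90°)

C = 69.65°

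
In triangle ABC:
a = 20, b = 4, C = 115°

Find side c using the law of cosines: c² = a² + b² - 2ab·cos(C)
c² = 20² + 4² − 2·20·4·cos(115°)
cos(115°) ≈ -0.422618
c² ≈ 400 + 16 − 160·(-0.422618) ≈ 416 + 67.6189 ≈ 483.619
c ≈ √483.619 ≈ 21.9913

c = 21.99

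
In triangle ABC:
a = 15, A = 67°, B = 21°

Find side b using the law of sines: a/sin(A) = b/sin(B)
a/sin(A) = b/sin(B)  ⇒  b = a·sin(B)/sin(A) = 15·sin(21°)/sin(67°)
sin(21°) ≈ 0.358368, sin(67°) ≈ 0.920505
b ≈ 15·0.358368/0.920505 ≈ 5.37552/0.920505 ≈ 5.83975

b = 5.84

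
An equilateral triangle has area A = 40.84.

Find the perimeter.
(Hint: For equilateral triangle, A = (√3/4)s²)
A = (√3/4)s²  ⇒  s² = 4A/√3 = 4·40.84/√3 = 163.36/1.73205 ≈ 94.3159
s ≈ √94.3159 ≈ 9.71164
Perimeter = 3s ≈ 3·9.71164 ≈ 29.1349

Perimeter = 29.13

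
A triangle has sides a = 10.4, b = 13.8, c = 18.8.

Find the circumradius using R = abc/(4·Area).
First find the area with Heron's formula.
s = (10.4 + 13.8 + 18.8)/2 = 21.5
Area = √(s(s−a)(s−b)(s−c)) = √(21.5·11.1·7.7·2.7) ≈ √4961.53 ≈ 70.4382
abc = 10.4·13.8·18.8 = 2698.176
R = abc/(4·Area) ≈ 2698.176/(4·70.4382) = 2698.176/281.753 ≈ 9.5764

R = 9.576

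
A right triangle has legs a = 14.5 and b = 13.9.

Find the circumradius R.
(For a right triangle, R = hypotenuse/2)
Hypotenuse c = √(a² + b²) = √(210.25 + 193.21) = √403.46 ≈ 20.0863
R = c/2 ≈ 20.0863/2 ≈ 10.0432

R = 10.04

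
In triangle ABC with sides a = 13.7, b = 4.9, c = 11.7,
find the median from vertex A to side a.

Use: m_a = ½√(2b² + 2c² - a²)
m_a = ½√(2·4.9² + 2·11.7² − 13.7²) = ½√(2·24.01 + 2·136.89 − 187.69) = ½√(48.02 + 273.78 − 187.69) = ½√134.11
√134.11 ≈ 11.5806, so m_a ≈ 5.79029

m_a = 5.79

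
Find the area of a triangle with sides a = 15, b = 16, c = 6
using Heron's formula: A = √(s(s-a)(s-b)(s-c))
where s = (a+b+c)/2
s = (15 + 16 + 6)/2 = 37/2 = 18.5
s − a = 3.5, s − b = 2.5, s − c = 12.5
s(s−a)(s−b)(s−c) = 18.5·3.5·2.5·12.5 = 2023.4375
Area = √2023.4375 ≈ 44.9826

s = 18.5, Area = 44.98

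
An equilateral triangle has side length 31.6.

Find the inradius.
r = Area/s with s the semi-perimeter.
Area = (√3/4)·31.6² = (√3/4)·998.56 ≈ 0.433013·998.56 ≈ 432.389
s = 3·31.6/2 = 47.4
r ≈ 432.389/47.4 ≈ 9.12213
(Equivalently r = side/(2√3) = 31.6/3.4641 ≈ 9.12213.)

r = 9.122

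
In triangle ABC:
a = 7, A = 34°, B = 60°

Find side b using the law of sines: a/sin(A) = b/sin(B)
a/sin(A) = b/sin(B)  ⇒  b = a·sin(B)/sin(A) = 7·sin(60°)/sin(34°)
sin(60°) ≈ 0.866025, sin(34°) ≈ 0.559193
b ≈ 7·0.866025/0.559193 ≈ 6.06218/0.559193 ≈ 10.8409

b = 10.84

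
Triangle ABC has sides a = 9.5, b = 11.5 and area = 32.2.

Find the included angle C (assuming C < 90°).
Area = ½·a·b·sin(C)  ⇒  sin(C) = 2·Area/(a·b) = 2·32.2/(9.5·11.5) = 64.4/109.25 ≈ 0.589474
C = arcsin(0.589474) ≈ 36.1197° (taking the acute solution since C < 90°)

C = 36.12°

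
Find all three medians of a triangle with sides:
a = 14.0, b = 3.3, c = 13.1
Median formula: m_a = ½√(2b² + 2c² − a²) (and cyclically). a² = 196, b² = 10.89, c² = 171.61.
m_a = ½√(2·10.89 + 2·171.61 − 196) = ½√169 ≈ ½·13 ≈ 6.5
m_b = ½√(2·196 + 2·171.61 − 10.89) = ½√724.33 ≈ ½·26.9134 ≈ 13.4567
m_c = ½√(2·196 + 2·10.89 − 171.61) = ½√242.17 ≈ ½·15.5618 ≈ 7.78091

m_a = 6.5, m_b = 13.46, m_c = 7.781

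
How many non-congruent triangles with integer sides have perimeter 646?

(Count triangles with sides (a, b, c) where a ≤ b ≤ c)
Let a ≤ b ≤ c with a + b + c = 646. The only binding inequality is a + b > c, i.e. 646 − c > c, so c < 646/2; and c ≥ 646/3 since c is the largest side.
So 216 ≤ c ≤ 322. For each c, b runs from ⌈(646 − c)/2⌉ up to c (then a = 646 − b − c satisfies 1 ≤ a ≤ b automatically), giving c − ⌈(646 − c)/2⌉ + 1 choices.
Summing over c: 2 + 3 + 5 + 6 + … + 159 + 161  (107 terms, c = 216, …, 322) = 8694
Check (closed form: nearest integer to p²/48 for even p, (p+3)²/48 for odd p): 646²/48 = 417316/48 ≈ 8694.08 → 8694

8694 triangles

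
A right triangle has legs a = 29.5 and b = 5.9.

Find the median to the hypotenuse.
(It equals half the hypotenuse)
Hypotenuse c = √(a² + b²) = √(870.25 + 34.81) = √905.06 ≈ 30.0842
Median to hypotenuse = c/2 ≈ 30.0842/2 ≈ 15.0421

Median = 15.04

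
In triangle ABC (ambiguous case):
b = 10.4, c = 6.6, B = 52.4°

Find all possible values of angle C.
b/sin(B) = c/sin(C)  ⇒  sin(C) = c·sin(B)/b = 6.6·sin(52.4°)/10.4
sin(52.4°) ≈ 0.79229
sin(C) ≈ 6.6·0.79229/10.4 ≈ 5.22911/10.4 ≈ 0.502799
Candidate 1: C₁ = arcsin(0.502799) ≈ 30.1854°  →  A = 180° − 52.4° − 30.1854° ≈ 97.4146° > 0, valid
Candidate 2: C₂ = 180° − C₁ ≈ 149.815°  →  A = 180° − 52.4° − 149.815° ≈ -22.2146° ≤ 0, not a valid triangle

C = 30.19° (one solution)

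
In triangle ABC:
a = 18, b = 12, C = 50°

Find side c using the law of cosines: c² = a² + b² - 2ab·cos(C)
c² = 18² + 12² − 2·18·12·cos(50°)
cos(50°) ≈ 0.642788
c² ≈ 324 + 144 − 432·(0.642788) ≈ 468 − 277.684 ≈ 190.316
c ≈ √190.316 ≈ 13.7955

c = 13.8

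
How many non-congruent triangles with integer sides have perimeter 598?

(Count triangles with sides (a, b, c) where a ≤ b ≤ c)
Let a ≤ b ≤ c with a + b + c = 598. The only binding inequality is a + b > c, i.e. 598 − c > c, so c < 598/2; and c ≥ 598/3 since c is the largest side.
So 200 ≤ c ≤ 298. For each c, b runs from ⌈(598 − c)/2⌉ up to c (then a = 598 − b − c satisfies 1 ≤ a ≤ b automatically), giving c − ⌈(598 − c)/2⌉ + 1 choices.
Summing over c: 2 + 3 + 5 + 6 + … + 147 + 149  (99 terms, c = 200, …, 298) = 7450
Check (closed form: nearest integer to p²/48 for even p, (p+3)²/48 for odd p): 598²/48 = 357604/48 ≈ 7450.08 → 7450

7450 triangles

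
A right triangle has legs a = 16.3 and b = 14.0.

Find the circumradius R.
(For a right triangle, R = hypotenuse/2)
Hypotenuse c = √(a² + b²) = √(265.69 + 196) = √461.69 ≈ 21.487
R = c/2 ≈ 21.487/2 ≈ 10.7435

R = 10.74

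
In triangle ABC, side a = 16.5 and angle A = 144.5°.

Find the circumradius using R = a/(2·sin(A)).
R = a/(2·sin(A)) = 16.5/(2·sin(144.5°))
sin(144.5°) ≈ 0.580703
R ≈ 16.5/(2·0.580703) = 16.5/1.16141 ≈ 14.2069

R = 14.21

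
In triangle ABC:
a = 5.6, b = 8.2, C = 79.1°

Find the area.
Two sides and the included angle (SAS): A = ½·a·b·sin(C) = ½·5.6·8.2·sin(79.1°)
sin(79.1°) ≈ 0.981959
A ≈ ½·45.92·0.981959 = 22.96·0.981959 ≈ 22.5458

Area = 22.55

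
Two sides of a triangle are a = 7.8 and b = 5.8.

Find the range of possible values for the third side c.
Triangle inequality: |a − b| < c < a + b
|a − b| = |7.8 − 5.8| = 2
a + b = 7.8 + 5.8 = 13.6

2 < c < 13.6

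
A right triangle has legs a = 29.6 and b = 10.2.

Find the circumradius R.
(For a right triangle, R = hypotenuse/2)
Hypotenuse c = √(a² + b²) = √(876.16 + 104.04) = √980.2 ≈ 31.3081
R = c/2 ≈ 31.3081/2 ≈ 15.6541

R = 15.65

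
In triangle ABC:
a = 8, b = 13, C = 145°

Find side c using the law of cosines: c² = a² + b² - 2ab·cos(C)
c² = 8² + 13² − 2·8·13·cos(145°)
cos(145°) ≈ -0.819152
c² ≈ 64 + 169 − 208·(-0.819152) ≈ 233 + 170.384 ≈ 403.384
c ≈ √403.384 ≈ 20.0844

c = 20.08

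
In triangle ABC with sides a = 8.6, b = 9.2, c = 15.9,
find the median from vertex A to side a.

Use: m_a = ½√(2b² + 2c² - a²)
m_a = ½√(2·9.2² + 2·15.9² − 8.6²) = ½√(2·84.64 + 2·252.81 − 73.96) = ½√(169.28 + 505.62 − 73.96) = ½√600.94
√600.94 ≈ 24.5141, so m_a ≈ 12.257

m_a = 12.26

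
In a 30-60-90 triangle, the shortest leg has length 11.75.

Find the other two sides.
In a 30-60-90 triangle the sides are in ratio 1 : √3 : 2 (short leg : long leg : hypotenuse).
Long leg = 11.75·√3 ≈ 11.75·1.73205 ≈ 20.3516
Hypotenuse = 2·11.75 = 23.5

Long leg = 11.75√3 = 20.35, Hypotenuse = 23.5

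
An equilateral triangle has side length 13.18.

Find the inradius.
r = Area/s with s the semi-perimeter.
Area = (√3/4)·13.18² = (√3/4)·173.7124 ≈ 0.433013·173.7124 ≈ 75.2197
s = 3·13.18/2 = 19.77
r ≈ 75.2197/19.77 ≈ 3.80474
(Equivalently r = side/(2√3) = 13.18/3.4641 ≈ 3.80474.)

r = 3.805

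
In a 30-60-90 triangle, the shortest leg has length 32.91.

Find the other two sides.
In a 30-60-90 triangle the sides are in ratio 1 : √3 : 2 (short leg : long leg : hypotenuse).
Long leg = 32.91·√3 ≈ 32.91·1.73205 ≈ 57.0018
Hypotenuse = 2·32.91 = 65.82

Long leg = 32.91√3 = 57, Hypotenuse = 65.82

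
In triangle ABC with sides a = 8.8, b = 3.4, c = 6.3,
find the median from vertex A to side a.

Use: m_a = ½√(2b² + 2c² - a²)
m_a = ½√(2·3.4² + 2·6.3² − 8.8²) = ½√(2·11.56 + 2·39.69 − 77.44) = ½√(23.12 + 79.38 − 77.44) = ½√25.06
√25.06 ≈ 5.006, so m_a ≈ 2.503

m_a = 2.503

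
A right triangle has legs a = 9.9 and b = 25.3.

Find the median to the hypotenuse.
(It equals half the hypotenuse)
Hypotenuse c = √(a² + b²) = √(98.01 + 640.09) = √738.1 ≈ 27.168
Median to hypotenuse = c/2 ≈ 27.168/2 ≈ 13.584

Median = 13.58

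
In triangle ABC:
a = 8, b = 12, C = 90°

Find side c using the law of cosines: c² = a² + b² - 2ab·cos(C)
c² = 8² + 12² − 2·8·12·cos(90°)
cos(90°) ≈ 0
c² ≈ 64 + 144 − 192·(0) ≈ 208 − 0 ≈ 208
c ≈ √208 ≈ 14.4222

c = 14.42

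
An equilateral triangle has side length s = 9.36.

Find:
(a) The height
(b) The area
(a) The height splits the triangle into two 30-60-90 halves: h = s·√3/2 = 9.36·1.73205/2 ≈ 16.212/2 ≈ 8.106
(b) Area = (√3/4)·s² = (√3/4)·9.36² = (√3/4)·87.6096 ≈ 0.433013·87.6096 ≈ 37.9361

Height = 8.106, Area = 37.94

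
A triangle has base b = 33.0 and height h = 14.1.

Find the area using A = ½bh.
A = ½·b·h = ½·33.0·14.1 = ½·465.3 = 232.65

Area = 232.65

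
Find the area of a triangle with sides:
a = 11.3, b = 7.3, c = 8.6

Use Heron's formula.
s = (11.3 + 7.3 + 8.6)/2 = 27.2/2 = 13.6
s − a = 2.3, s − b = 6.3, s − c = 5
s(s−a)(s−b)(s−c) = 13.6·2.3·6.3·5 ≈ 985.32
Area = √985.32 ≈ 31.3898

Area = 31.39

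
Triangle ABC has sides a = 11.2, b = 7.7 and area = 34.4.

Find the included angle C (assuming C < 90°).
Area = ½·a·b·sin(C)  ⇒  sin(C) = 2·Area/(a·b) = 2·34.4/(11.2·7.7) = 68.8/86.24 ≈ 0.797774
C = arcsin(0.797774) ≈ 52.918° (taking the acute solution since C < 90°)

C = 52.92°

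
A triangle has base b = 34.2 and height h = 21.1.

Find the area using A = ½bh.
A = ½·b·h = ½·34.2·21.1 = ½·721.62 = 360.81

Area = 360.81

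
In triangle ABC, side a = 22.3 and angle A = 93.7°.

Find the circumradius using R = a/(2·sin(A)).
R = a/(2·sin(A)) = 22.3/(2·sin(93.7°))
sin(93.7°) ≈ 0.997916
R ≈ 22.3/(2·0.997916) = 22.3/1.99583 ≈ 11.1733

R = 11.17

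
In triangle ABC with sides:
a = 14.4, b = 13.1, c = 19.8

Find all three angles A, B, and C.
Law of cosines for each angle (a² = 207.36, b² = 171.61, c² = 392.04):
cos(A) = (b² + c² − a²)/(2bc) = (171.61 + 392.04 − 207.36)/(2·13.1·19.8) = 356.29/518.76 ≈ 0.686811  ⇒  A ≈ 46.6218°
cos(B) = (a² + c² − b²)/(2ac) = (207.36 + 392.04 − 171.61)/(2·14.4·19.8) = 427.79/570.24 ≈ 0.750193  ⇒  B ≈ 41.3929°
cos(C) = (a² + b² − c²)/(2ab) = (207.36 + 171.61 − 392.04)/(2·14.4·13.1) = -13.07/377.28 ≈ -0.0346427  ⇒  C ≈ 91.9853°
Check: A + B + C ≈ 180°

A = 46.62°, B = 41.39°, C = 91.99°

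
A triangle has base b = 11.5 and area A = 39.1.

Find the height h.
A = ½·b·h  ⇒  h = 2A/b = 2·39.1/11.5 = 78.2/11.5 ≈ 6.8

h = 6.8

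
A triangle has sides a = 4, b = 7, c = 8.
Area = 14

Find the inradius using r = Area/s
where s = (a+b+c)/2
s = (4 + 7 + 8)/2 = 19/2 = 9.5
r = Area/s = 14/9.5 ≈ 1.47368

r = 1.474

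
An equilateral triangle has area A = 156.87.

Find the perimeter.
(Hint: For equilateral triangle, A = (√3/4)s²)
A = (√3/4)s²  ⇒  s² = 4A/√3 = 4·156.87/√3 = 627.48/1.73205 ≈ 362.276
s ≈ √362.276 ≈ 19.0335
Perimeter = 3s ≈ 3·19.0335 ≈ 57.1006

Perimeter = 57.1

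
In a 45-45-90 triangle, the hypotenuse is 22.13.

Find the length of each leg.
In a 45-45-90 triangle hypotenuse = leg·√2, so leg = hypotenuse/√2.
Leg = 22.13/√2 ≈ 22.13/1.41421 ≈ 15.6483

Each leg = 15.65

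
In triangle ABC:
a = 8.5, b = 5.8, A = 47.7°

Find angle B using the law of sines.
a/sin(A) = b/sin(B)  ⇒  sin(B) = b·sin(A)/a = 5.8·sin(47.7°)/8.5
sin(47.7°) ≈ 0.739631
sin(B) ≈ 5.8·0.739631/8.5 ≈ 4.28986/8.5 ≈ 0.504689
B = arcsin(0.504689) ≈ 30.3107°
(Since b ≤ a we need B ≤ A, so the obtuse alternative 180° − 30.3107° ≈ 149.689° is rejected.)

B = 30.31°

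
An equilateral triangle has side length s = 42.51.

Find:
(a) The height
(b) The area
(a) The height splits the triangle into two 30-60-90 halves: h = s·√3/2 = 42.51·1.73205/2 ≈ 73.6295/2 ≈ 36.8147
(b) Area = (√3/4)·s² = (√3/4)·42.51² = (√3/4)·1807.1001 ≈ 0.433013·1807.1001 ≈ 782.497

Height = 36.81, Area = 782.5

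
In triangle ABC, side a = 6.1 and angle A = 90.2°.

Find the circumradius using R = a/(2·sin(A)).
R = a/(2·sin(A)) = 6.1/(2·sin(90.2°))
sin(90.2°) ≈ 0.999994
R ≈ 6.1/(2·0.999994) = 6.1/1.99999 ≈ 3.05002

R = 3.05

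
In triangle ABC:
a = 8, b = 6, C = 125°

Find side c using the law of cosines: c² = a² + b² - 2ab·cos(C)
c² = 8² + 6² − 2·8·6·cos(125°)
cos(125°) ≈ -0.573576
c² ≈ 64 + 36 − 96·(-0.573576) ≈ 100 + 55.0633 ≈ 155.063
c ≈ √155.063 ≈ 12.4524

c = 12.45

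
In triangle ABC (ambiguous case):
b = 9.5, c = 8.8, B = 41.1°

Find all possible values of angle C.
b/sin(B) = c/sin(C)  ⇒  sin(C) = c·sin(B)/b = 8.8·sin(41.1°)/9.5
sin(41.1°) ≈ 0.657375
sin(C) ≈ 8.8·0.657375/9.5 ≈ 5.7849/9.5 ≈ 0.608937
Candidate 1: C₁ = arcsin(0.608937) ≈ 37.5127°  →  A = 180° − 41.1° − 37.5127° ≈ 101.387° > 0, valid
Candidate 2: C₂ = 180° − C₁ ≈ 142.487°  →  A = 180° − 41.1° − 142.487° ≈ -3.5873° ≤ 0, not a valid triangle

C = 37.51° (one solution)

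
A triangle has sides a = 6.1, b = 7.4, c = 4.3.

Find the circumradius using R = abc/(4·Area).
First find the area with Heron's formula.
s = (6.1 + 7.4 + 4.3)/2 = 8.9
Area = √(s(s−a)(s−b)(s−c)) = √(8.9·2.8·1.5·4.6) ≈ √171.948 ≈ 13.1129
abc = 6.1·7.4·4.3 = 194.102
R = abc/(4·Area) ≈ 194.102/(4·13.1129) = 194.102/52.4516 ≈ 3.70059

R = 3.701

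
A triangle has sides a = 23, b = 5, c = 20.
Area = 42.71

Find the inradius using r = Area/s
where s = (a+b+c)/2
s = (23 + 5 + 20)/2 = 48/2 = 24
r = Area/s = 42.71/24 ≈ 1.77958

r = 1.78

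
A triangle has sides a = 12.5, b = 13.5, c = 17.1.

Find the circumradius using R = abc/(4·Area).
First find the area with Heron's formula.
s = (12.5 + 13.5 + 17.1)/2 = 21.55
Area = √(s(s−a)(s−b)(s−c)) = √(21.55·9.05·8.05·4.45) ≈ √6986.37 ≈ 83.5845
abc = 12.5·13.5·17.1 = 2885.625
R = abc/(4·Area) ≈ 2885.625/(4·83.5845) = 2885.625/334.338 ≈ 8.63086

R = 8.631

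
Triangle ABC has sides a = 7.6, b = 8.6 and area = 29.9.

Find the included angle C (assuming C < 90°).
Area = ½·a·b·sin(C)  ⇒  sin(C) = 2·Area/(a·b) = 2·29.9/(7.6·8.6) = 59.8/65.36 ≈ 0.914933
C = arcsin(0.914933) ≈ 66.1962° (taking the acute solution since C < 90°)

C = 66.2°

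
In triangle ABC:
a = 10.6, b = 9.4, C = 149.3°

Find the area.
Two sides and the included angle (SAS): A = ½·a·b·sin(C) = ½·10.6·9.4·sin(149.3°)
sin(149.3°) ≈ 0.510543
A ≈ ½·99.64·0.510543 = 49.82·0.510543 ≈ 25.4352

Area = 25.44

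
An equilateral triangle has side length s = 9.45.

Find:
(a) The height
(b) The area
(a) The height splits the triangle into two 30-60-90 halves: h = s·√3/2 = 9.45·1.73205/2 ≈ 16.3679/2 ≈ 8.18394
(b) Area = (√3/4)·s² = (√3/4)·9.45² = (√3/4)·89.3025 ≈ 0.433013·89.3025 ≈ 38.6691

Height = 8.184, Area = 38.67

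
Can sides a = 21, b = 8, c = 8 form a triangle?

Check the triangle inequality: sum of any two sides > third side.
a + b vs c: 21 + 8 = 29 > 8  ✓
a + c vs b: 21 + 8 = 29 > 8  ✓
b + c vs a: 8 + 8 = 16 ≤ 21  ✗

No: 8 + 8 = 16 is not > 21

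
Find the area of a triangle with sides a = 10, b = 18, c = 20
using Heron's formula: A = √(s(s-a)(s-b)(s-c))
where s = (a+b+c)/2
s = (10 + 18 + 20)/2 = 48/2 = 24
s − a = 14, s − b = 6, s − c = 4
s(s−a)(s−b)(s−c) = 24·14·6·4 = 8064
Area = √8064 ≈ 89.7998

s = 24.0, Area = 89.8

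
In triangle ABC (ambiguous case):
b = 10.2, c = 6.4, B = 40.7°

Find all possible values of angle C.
b/sin(B) = c/sin(C)  ⇒  sin(C) = c·sin(B)/b = 6.4·sin(40.7°)/10.2
sin(40.7°) ≈ 0.652098
sin(C) ≈ 6.4·0.652098/10.2 ≈ 4.17343/10.2 ≈ 0.40916
Candidate 1: C₁ = arcsin(0.40916) ≈ 24.1521°  →  A = 180° − 40.7° − 24.1521° ≈ 115.148° > 0, valid
Candidate 2: C₂ = 180° − C₁ ≈ 155.848°  →  A = 180° − 40.7° − 155.848° ≈ -16.5479° ≤ 0, not a valid triangle

C = 24.15° (one solution)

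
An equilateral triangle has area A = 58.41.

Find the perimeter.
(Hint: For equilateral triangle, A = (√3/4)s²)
A = (√3/4)s²  ⇒  s² = 4A/√3 = 4·58.41/√3 = 233.64/1.73205 ≈ 134.892
s ≈ √134.892 ≈ 11.6143
Perimeter = 3s ≈ 3·11.6143 ≈ 34.8429

Perimeter = 34.84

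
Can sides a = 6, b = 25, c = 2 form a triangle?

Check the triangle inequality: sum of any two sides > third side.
a + b vs c: 6 + 25 = 31 > 2  ✓
a + c vs b: 6 + 2 = 8 ≤ 25  ✗
b + c vs a: 25 + 2 = 27 > 6  ✓

No: 6 + 2 = 8 is not > 25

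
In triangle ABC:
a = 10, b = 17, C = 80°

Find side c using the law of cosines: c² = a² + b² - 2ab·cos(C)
c² = 10² + 17² − 2·10·17·cos(80°)
cos(80°) ≈ 0.173648
c² ≈ 100 + 289 − 340·(0.173648) ≈ 389 − 59.0404 ≈ 329.96
c ≈ √329.96 ≈ 18.1648

c = 18.16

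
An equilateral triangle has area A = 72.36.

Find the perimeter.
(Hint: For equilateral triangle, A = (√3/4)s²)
A = (√3/4)s²  ⇒  s² = 4A/√3 = 4·72.36/√3 = 289.44/1.73205 ≈ 167.108
s ≈ √167.108 ≈ 12.927
Perimeter = 3s ≈ 3·12.927 ≈ 38.7811

Perimeter = 38.78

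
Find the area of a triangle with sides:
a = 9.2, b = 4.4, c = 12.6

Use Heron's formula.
s = (9.2 + 4.4 + 12.6)/2 = 26.2/2 = 13.1
s − a = 3.9, s − b = 8.7, s − c = 0.5
s(s−a)(s−b)(s−c) = 13.1·3.9·8.7·0.5 ≈ 222.242
Area = √222.242 ≈ 14.9078

Area = 14.91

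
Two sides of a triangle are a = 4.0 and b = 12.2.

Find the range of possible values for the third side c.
Triangle inequality: |a − b| < c < a + b
|a − b| = |4.0 − 12.2| = 8.2
a + b = 4.0 + 12.2 = 16.2

8.2 < c < 16.2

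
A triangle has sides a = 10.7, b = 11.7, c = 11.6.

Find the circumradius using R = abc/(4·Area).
First find the area with Heron's formula.
s = (10.7 + 11.7 + 11.6)/2 = 17
Area = √(s(s−a)(s−b)(s−c)) = √(17·6.3·5.3·5.4) ≈ √3065.2 ≈ 55.3643
abc = 10.7·11.7·11.6 = 1452.204
R = abc/(4·Area) ≈ 1452.204/(4·55.3643) = 1452.204/221.457 ≈ 6.5575

R = 6.557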